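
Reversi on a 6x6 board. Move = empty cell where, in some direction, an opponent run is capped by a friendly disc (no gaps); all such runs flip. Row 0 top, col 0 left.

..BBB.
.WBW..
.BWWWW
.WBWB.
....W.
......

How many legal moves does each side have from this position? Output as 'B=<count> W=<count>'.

Answer: B=10 W=7

Derivation:
-- B to move --
(0,0): no bracket -> illegal
(0,1): flips 1 -> legal
(1,0): flips 1 -> legal
(1,4): flips 3 -> legal
(1,5): no bracket -> illegal
(2,0): flips 1 -> legal
(3,0): flips 1 -> legal
(3,5): flips 2 -> legal
(4,0): flips 3 -> legal
(4,1): flips 1 -> legal
(4,2): no bracket -> illegal
(4,3): flips 3 -> legal
(4,5): no bracket -> illegal
(5,3): no bracket -> illegal
(5,4): flips 1 -> legal
(5,5): no bracket -> illegal
B mobility = 10
-- W to move --
(0,1): flips 1 -> legal
(0,5): no bracket -> illegal
(1,0): no bracket -> illegal
(1,4): no bracket -> illegal
(1,5): no bracket -> illegal
(2,0): flips 1 -> legal
(3,0): no bracket -> illegal
(3,5): flips 1 -> legal
(4,1): flips 1 -> legal
(4,2): flips 1 -> legal
(4,3): flips 1 -> legal
(4,5): flips 1 -> legal
W mobility = 7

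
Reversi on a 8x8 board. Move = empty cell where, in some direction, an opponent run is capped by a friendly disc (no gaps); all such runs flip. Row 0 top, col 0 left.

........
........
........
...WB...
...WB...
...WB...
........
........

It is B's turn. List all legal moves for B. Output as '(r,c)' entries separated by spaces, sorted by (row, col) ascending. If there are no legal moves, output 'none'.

Answer: (2,2) (3,2) (4,2) (5,2) (6,2)

Derivation:
(2,2): flips 1 -> legal
(2,3): no bracket -> illegal
(2,4): no bracket -> illegal
(3,2): flips 2 -> legal
(4,2): flips 1 -> legal
(5,2): flips 2 -> legal
(6,2): flips 1 -> legal
(6,3): no bracket -> illegal
(6,4): no bracket -> illegal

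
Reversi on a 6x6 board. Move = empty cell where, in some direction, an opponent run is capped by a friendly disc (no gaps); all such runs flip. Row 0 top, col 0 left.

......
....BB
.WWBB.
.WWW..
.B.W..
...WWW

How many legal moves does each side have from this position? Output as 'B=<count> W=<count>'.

-- B to move --
(1,0): no bracket -> illegal
(1,1): flips 2 -> legal
(1,2): no bracket -> illegal
(1,3): no bracket -> illegal
(2,0): flips 2 -> legal
(3,0): no bracket -> illegal
(3,4): no bracket -> illegal
(4,0): no bracket -> illegal
(4,2): flips 1 -> legal
(4,4): no bracket -> illegal
(4,5): no bracket -> illegal
(5,2): no bracket -> illegal
B mobility = 3
-- W to move --
(0,3): no bracket -> illegal
(0,4): no bracket -> illegal
(0,5): flips 2 -> legal
(1,2): no bracket -> illegal
(1,3): flips 1 -> legal
(2,5): flips 2 -> legal
(3,0): no bracket -> illegal
(3,4): no bracket -> illegal
(3,5): no bracket -> illegal
(4,0): no bracket -> illegal
(4,2): no bracket -> illegal
(5,0): flips 1 -> legal
(5,1): flips 1 -> legal
(5,2): no bracket -> illegal
W mobility = 5

Answer: B=3 W=5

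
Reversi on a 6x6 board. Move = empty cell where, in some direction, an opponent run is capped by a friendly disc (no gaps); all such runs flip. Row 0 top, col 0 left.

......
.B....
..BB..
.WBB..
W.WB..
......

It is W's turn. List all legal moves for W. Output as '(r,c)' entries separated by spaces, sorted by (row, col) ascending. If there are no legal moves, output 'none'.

(0,0): no bracket -> illegal
(0,1): no bracket -> illegal
(0,2): no bracket -> illegal
(1,0): no bracket -> illegal
(1,2): flips 2 -> legal
(1,3): flips 1 -> legal
(1,4): no bracket -> illegal
(2,0): no bracket -> illegal
(2,1): no bracket -> illegal
(2,4): flips 1 -> legal
(3,4): flips 2 -> legal
(4,1): no bracket -> illegal
(4,4): flips 1 -> legal
(5,2): no bracket -> illegal
(5,3): no bracket -> illegal
(5,4): no bracket -> illegal

Answer: (1,2) (1,3) (2,4) (3,4) (4,4)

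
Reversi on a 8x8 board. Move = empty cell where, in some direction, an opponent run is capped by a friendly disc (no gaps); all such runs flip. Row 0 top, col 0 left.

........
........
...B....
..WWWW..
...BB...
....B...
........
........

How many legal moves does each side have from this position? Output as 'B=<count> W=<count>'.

-- B to move --
(2,1): flips 1 -> legal
(2,2): flips 1 -> legal
(2,4): flips 1 -> legal
(2,5): flips 1 -> legal
(2,6): flips 1 -> legal
(3,1): no bracket -> illegal
(3,6): no bracket -> illegal
(4,1): flips 1 -> legal
(4,2): no bracket -> illegal
(4,5): flips 1 -> legal
(4,6): no bracket -> illegal
B mobility = 7
-- W to move --
(1,2): flips 1 -> legal
(1,3): flips 1 -> legal
(1,4): flips 1 -> legal
(2,2): no bracket -> illegal
(2,4): no bracket -> illegal
(4,2): no bracket -> illegal
(4,5): no bracket -> illegal
(5,2): flips 1 -> legal
(5,3): flips 2 -> legal
(5,5): flips 1 -> legal
(6,3): no bracket -> illegal
(6,4): flips 2 -> legal
(6,5): flips 2 -> legal
W mobility = 8

Answer: B=7 W=8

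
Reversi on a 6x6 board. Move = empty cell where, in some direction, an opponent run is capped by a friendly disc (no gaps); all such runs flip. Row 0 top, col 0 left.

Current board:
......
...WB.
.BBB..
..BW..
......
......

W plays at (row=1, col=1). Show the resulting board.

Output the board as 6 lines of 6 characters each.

Answer: ......
.W.WB.
.BWB..
..BW..
......
......

Derivation:
Place W at (1,1); scan 8 dirs for brackets.
Dir NW: first cell '.' (not opp) -> no flip
Dir N: first cell '.' (not opp) -> no flip
Dir NE: first cell '.' (not opp) -> no flip
Dir W: first cell '.' (not opp) -> no flip
Dir E: first cell '.' (not opp) -> no flip
Dir SW: first cell '.' (not opp) -> no flip
Dir S: opp run (2,1), next='.' -> no flip
Dir SE: opp run (2,2) capped by W -> flip
All flips: (2,2)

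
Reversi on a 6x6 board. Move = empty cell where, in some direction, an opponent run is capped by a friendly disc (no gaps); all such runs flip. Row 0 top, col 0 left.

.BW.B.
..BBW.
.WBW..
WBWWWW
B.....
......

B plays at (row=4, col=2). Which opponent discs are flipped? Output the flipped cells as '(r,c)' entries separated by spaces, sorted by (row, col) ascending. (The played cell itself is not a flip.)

Answer: (3,2)

Derivation:
Dir NW: first cell 'B' (not opp) -> no flip
Dir N: opp run (3,2) capped by B -> flip
Dir NE: opp run (3,3), next='.' -> no flip
Dir W: first cell '.' (not opp) -> no flip
Dir E: first cell '.' (not opp) -> no flip
Dir SW: first cell '.' (not opp) -> no flip
Dir S: first cell '.' (not opp) -> no flip
Dir SE: first cell '.' (not opp) -> no flip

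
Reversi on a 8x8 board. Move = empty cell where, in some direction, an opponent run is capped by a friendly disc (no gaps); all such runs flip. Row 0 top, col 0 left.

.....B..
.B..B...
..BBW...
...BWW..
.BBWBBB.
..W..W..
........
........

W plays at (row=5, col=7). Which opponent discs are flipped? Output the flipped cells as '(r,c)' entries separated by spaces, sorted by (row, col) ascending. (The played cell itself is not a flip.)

Answer: (4,6)

Derivation:
Dir NW: opp run (4,6) capped by W -> flip
Dir N: first cell '.' (not opp) -> no flip
Dir NE: edge -> no flip
Dir W: first cell '.' (not opp) -> no flip
Dir E: edge -> no flip
Dir SW: first cell '.' (not opp) -> no flip
Dir S: first cell '.' (not opp) -> no flip
Dir SE: edge -> no flip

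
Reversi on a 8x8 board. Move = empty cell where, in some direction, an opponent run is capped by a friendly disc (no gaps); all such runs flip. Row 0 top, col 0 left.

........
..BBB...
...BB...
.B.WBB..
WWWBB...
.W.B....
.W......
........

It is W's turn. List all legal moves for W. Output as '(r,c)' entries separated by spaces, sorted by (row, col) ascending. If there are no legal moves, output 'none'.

Answer: (0,3) (1,5) (2,0) (2,1) (2,2) (3,6) (4,5) (5,5) (6,3) (6,4)

Derivation:
(0,1): no bracket -> illegal
(0,2): no bracket -> illegal
(0,3): flips 2 -> legal
(0,4): no bracket -> illegal
(0,5): no bracket -> illegal
(1,1): no bracket -> illegal
(1,5): flips 1 -> legal
(2,0): flips 1 -> legal
(2,1): flips 1 -> legal
(2,2): flips 1 -> legal
(2,5): no bracket -> illegal
(2,6): no bracket -> illegal
(3,0): no bracket -> illegal
(3,2): no bracket -> illegal
(3,6): flips 2 -> legal
(4,5): flips 2 -> legal
(4,6): no bracket -> illegal
(5,2): no bracket -> illegal
(5,4): no bracket -> illegal
(5,5): flips 1 -> legal
(6,2): no bracket -> illegal
(6,3): flips 2 -> legal
(6,4): flips 1 -> legal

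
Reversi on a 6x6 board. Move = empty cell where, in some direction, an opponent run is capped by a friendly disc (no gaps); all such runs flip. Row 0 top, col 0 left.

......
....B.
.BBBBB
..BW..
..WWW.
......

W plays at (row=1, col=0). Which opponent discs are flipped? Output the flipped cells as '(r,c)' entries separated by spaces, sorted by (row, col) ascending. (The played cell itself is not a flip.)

Dir NW: edge -> no flip
Dir N: first cell '.' (not opp) -> no flip
Dir NE: first cell '.' (not opp) -> no flip
Dir W: edge -> no flip
Dir E: first cell '.' (not opp) -> no flip
Dir SW: edge -> no flip
Dir S: first cell '.' (not opp) -> no flip
Dir SE: opp run (2,1) (3,2) capped by W -> flip

Answer: (2,1) (3,2)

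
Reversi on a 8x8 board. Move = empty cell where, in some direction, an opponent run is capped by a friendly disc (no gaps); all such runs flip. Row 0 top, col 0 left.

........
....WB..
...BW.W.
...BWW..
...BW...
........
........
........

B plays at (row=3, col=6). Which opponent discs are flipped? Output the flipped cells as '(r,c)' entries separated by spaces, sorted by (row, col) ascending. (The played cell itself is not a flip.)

Answer: (3,4) (3,5)

Derivation:
Dir NW: first cell '.' (not opp) -> no flip
Dir N: opp run (2,6), next='.' -> no flip
Dir NE: first cell '.' (not opp) -> no flip
Dir W: opp run (3,5) (3,4) capped by B -> flip
Dir E: first cell '.' (not opp) -> no flip
Dir SW: first cell '.' (not opp) -> no flip
Dir S: first cell '.' (not opp) -> no flip
Dir SE: first cell '.' (not opp) -> no flip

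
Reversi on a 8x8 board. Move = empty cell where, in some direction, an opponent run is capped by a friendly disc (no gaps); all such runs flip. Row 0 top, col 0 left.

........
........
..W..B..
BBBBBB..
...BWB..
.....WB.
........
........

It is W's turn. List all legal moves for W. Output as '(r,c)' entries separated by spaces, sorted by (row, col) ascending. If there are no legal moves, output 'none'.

Answer: (1,5) (2,4) (2,6) (4,0) (4,2) (4,6) (5,7)

Derivation:
(1,4): no bracket -> illegal
(1,5): flips 3 -> legal
(1,6): no bracket -> illegal
(2,0): no bracket -> illegal
(2,1): no bracket -> illegal
(2,3): no bracket -> illegal
(2,4): flips 1 -> legal
(2,6): flips 1 -> legal
(3,6): no bracket -> illegal
(4,0): flips 1 -> legal
(4,1): no bracket -> illegal
(4,2): flips 2 -> legal
(4,6): flips 1 -> legal
(4,7): no bracket -> illegal
(5,2): no bracket -> illegal
(5,3): no bracket -> illegal
(5,4): no bracket -> illegal
(5,7): flips 1 -> legal
(6,5): no bracket -> illegal
(6,6): no bracket -> illegal
(6,7): no bracket -> illegal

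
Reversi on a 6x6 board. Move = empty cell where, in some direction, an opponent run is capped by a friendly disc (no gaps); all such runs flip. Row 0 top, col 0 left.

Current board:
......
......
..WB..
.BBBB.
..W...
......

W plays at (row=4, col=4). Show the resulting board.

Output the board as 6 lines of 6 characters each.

Place W at (4,4); scan 8 dirs for brackets.
Dir NW: opp run (3,3) capped by W -> flip
Dir N: opp run (3,4), next='.' -> no flip
Dir NE: first cell '.' (not opp) -> no flip
Dir W: first cell '.' (not opp) -> no flip
Dir E: first cell '.' (not opp) -> no flip
Dir SW: first cell '.' (not opp) -> no flip
Dir S: first cell '.' (not opp) -> no flip
Dir SE: first cell '.' (not opp) -> no flip
All flips: (3,3)

Answer: ......
......
..WB..
.BBWB.
..W.W.
......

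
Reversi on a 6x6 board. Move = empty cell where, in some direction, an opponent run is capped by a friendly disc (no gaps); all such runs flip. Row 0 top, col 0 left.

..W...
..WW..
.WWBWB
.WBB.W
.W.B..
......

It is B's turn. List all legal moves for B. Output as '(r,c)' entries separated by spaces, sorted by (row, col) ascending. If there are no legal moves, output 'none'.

(0,1): flips 1 -> legal
(0,3): flips 1 -> legal
(0,4): no bracket -> illegal
(1,0): flips 1 -> legal
(1,1): flips 1 -> legal
(1,4): no bracket -> illegal
(1,5): flips 1 -> legal
(2,0): flips 2 -> legal
(3,0): flips 1 -> legal
(3,4): no bracket -> illegal
(4,0): no bracket -> illegal
(4,2): no bracket -> illegal
(4,4): no bracket -> illegal
(4,5): flips 1 -> legal
(5,0): flips 1 -> legal
(5,1): no bracket -> illegal
(5,2): no bracket -> illegal

Answer: (0,1) (0,3) (1,0) (1,1) (1,5) (2,0) (3,0) (4,5) (5,0)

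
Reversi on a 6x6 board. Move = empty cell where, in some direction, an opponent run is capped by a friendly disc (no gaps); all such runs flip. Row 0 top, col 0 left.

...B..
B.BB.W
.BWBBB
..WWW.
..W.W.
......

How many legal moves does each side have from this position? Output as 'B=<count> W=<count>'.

-- B to move --
(0,4): no bracket -> illegal
(0,5): flips 1 -> legal
(1,1): no bracket -> illegal
(1,4): no bracket -> illegal
(3,1): flips 1 -> legal
(3,5): no bracket -> illegal
(4,1): flips 1 -> legal
(4,3): flips 3 -> legal
(4,5): flips 1 -> legal
(5,1): flips 2 -> legal
(5,2): flips 3 -> legal
(5,3): no bracket -> illegal
(5,4): flips 2 -> legal
(5,5): no bracket -> illegal
B mobility = 8
-- W to move --
(0,0): no bracket -> illegal
(0,1): flips 2 -> legal
(0,2): flips 1 -> legal
(0,4): flips 1 -> legal
(1,1): no bracket -> illegal
(1,4): flips 2 -> legal
(2,0): flips 1 -> legal
(3,0): no bracket -> illegal
(3,1): no bracket -> illegal
(3,5): flips 1 -> legal
W mobility = 6

Answer: B=8 W=6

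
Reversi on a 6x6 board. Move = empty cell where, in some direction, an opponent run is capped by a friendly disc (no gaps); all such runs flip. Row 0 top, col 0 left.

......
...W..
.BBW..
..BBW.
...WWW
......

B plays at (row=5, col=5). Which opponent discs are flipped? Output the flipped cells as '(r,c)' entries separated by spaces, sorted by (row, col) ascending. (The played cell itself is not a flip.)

Dir NW: opp run (4,4) capped by B -> flip
Dir N: opp run (4,5), next='.' -> no flip
Dir NE: edge -> no flip
Dir W: first cell '.' (not opp) -> no flip
Dir E: edge -> no flip
Dir SW: edge -> no flip
Dir S: edge -> no flip
Dir SE: edge -> no flip

Answer: (4,4)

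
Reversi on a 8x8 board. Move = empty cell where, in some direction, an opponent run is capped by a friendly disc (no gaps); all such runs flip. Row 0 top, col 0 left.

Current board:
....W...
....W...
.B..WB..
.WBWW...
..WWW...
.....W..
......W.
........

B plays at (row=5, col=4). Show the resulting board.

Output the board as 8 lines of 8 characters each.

Answer: ....W...
....W...
.B..WB..
.WBWW...
..WBW...
....BW..
......W.
........

Derivation:
Place B at (5,4); scan 8 dirs for brackets.
Dir NW: opp run (4,3) capped by B -> flip
Dir N: opp run (4,4) (3,4) (2,4) (1,4) (0,4), next=edge -> no flip
Dir NE: first cell '.' (not opp) -> no flip
Dir W: first cell '.' (not opp) -> no flip
Dir E: opp run (5,5), next='.' -> no flip
Dir SW: first cell '.' (not opp) -> no flip
Dir S: first cell '.' (not opp) -> no flip
Dir SE: first cell '.' (not opp) -> no flip
All flips: (4,3)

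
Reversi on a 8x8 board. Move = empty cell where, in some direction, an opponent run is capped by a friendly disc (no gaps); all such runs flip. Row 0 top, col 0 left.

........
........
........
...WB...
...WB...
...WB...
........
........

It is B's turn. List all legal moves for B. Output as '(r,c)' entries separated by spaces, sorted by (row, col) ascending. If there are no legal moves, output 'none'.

Answer: (2,2) (3,2) (4,2) (5,2) (6,2)

Derivation:
(2,2): flips 1 -> legal
(2,3): no bracket -> illegal
(2,4): no bracket -> illegal
(3,2): flips 2 -> legal
(4,2): flips 1 -> legal
(5,2): flips 2 -> legal
(6,2): flips 1 -> legal
(6,3): no bracket -> illegal
(6,4): no bracket -> illegal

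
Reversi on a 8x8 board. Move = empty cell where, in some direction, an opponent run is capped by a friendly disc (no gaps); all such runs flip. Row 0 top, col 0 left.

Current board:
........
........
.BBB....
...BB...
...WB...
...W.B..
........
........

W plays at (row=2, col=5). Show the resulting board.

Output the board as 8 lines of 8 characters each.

Place W at (2,5); scan 8 dirs for brackets.
Dir NW: first cell '.' (not opp) -> no flip
Dir N: first cell '.' (not opp) -> no flip
Dir NE: first cell '.' (not opp) -> no flip
Dir W: first cell '.' (not opp) -> no flip
Dir E: first cell '.' (not opp) -> no flip
Dir SW: opp run (3,4) capped by W -> flip
Dir S: first cell '.' (not opp) -> no flip
Dir SE: first cell '.' (not opp) -> no flip
All flips: (3,4)

Answer: ........
........
.BBB.W..
...BW...
...WB...
...W.B..
........
........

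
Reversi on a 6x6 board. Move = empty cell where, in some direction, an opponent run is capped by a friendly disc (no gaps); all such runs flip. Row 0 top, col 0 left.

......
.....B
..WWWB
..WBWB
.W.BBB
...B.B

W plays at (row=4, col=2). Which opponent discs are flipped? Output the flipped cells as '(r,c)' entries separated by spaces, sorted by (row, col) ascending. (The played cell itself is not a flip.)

Answer: (3,3)

Derivation:
Dir NW: first cell '.' (not opp) -> no flip
Dir N: first cell 'W' (not opp) -> no flip
Dir NE: opp run (3,3) capped by W -> flip
Dir W: first cell 'W' (not opp) -> no flip
Dir E: opp run (4,3) (4,4) (4,5), next=edge -> no flip
Dir SW: first cell '.' (not opp) -> no flip
Dir S: first cell '.' (not opp) -> no flip
Dir SE: opp run (5,3), next=edge -> no flip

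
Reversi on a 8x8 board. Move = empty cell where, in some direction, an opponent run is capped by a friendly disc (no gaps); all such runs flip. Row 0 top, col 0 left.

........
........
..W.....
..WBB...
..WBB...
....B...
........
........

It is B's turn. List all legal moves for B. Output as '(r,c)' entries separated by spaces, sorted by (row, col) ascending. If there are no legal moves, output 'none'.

Answer: (1,1) (2,1) (3,1) (4,1) (5,1)

Derivation:
(1,1): flips 1 -> legal
(1,2): no bracket -> illegal
(1,3): no bracket -> illegal
(2,1): flips 1 -> legal
(2,3): no bracket -> illegal
(3,1): flips 1 -> legal
(4,1): flips 1 -> legal
(5,1): flips 1 -> legal
(5,2): no bracket -> illegal
(5,3): no bracket -> illegal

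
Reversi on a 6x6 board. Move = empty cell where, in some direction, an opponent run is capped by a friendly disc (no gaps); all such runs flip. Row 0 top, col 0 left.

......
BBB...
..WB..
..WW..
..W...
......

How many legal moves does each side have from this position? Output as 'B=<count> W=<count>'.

Answer: B=5 W=5

Derivation:
-- B to move --
(1,3): no bracket -> illegal
(2,1): flips 1 -> legal
(2,4): no bracket -> illegal
(3,1): no bracket -> illegal
(3,4): no bracket -> illegal
(4,1): flips 1 -> legal
(4,3): flips 1 -> legal
(4,4): flips 2 -> legal
(5,1): no bracket -> illegal
(5,2): flips 3 -> legal
(5,3): no bracket -> illegal
B mobility = 5
-- W to move --
(0,0): flips 1 -> legal
(0,1): no bracket -> illegal
(0,2): flips 1 -> legal
(0,3): no bracket -> illegal
(1,3): flips 1 -> legal
(1,4): flips 1 -> legal
(2,0): no bracket -> illegal
(2,1): no bracket -> illegal
(2,4): flips 1 -> legal
(3,4): no bracket -> illegal
W mobility = 5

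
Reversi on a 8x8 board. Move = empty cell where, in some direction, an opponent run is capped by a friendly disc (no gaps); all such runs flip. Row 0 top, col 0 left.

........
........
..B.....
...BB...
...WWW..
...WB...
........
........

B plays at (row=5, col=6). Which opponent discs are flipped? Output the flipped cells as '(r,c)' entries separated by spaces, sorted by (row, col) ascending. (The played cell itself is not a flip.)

Answer: (4,5)

Derivation:
Dir NW: opp run (4,5) capped by B -> flip
Dir N: first cell '.' (not opp) -> no flip
Dir NE: first cell '.' (not opp) -> no flip
Dir W: first cell '.' (not opp) -> no flip
Dir E: first cell '.' (not opp) -> no flip
Dir SW: first cell '.' (not opp) -> no flip
Dir S: first cell '.' (not opp) -> no flip
Dir SE: first cell '.' (not opp) -> no flip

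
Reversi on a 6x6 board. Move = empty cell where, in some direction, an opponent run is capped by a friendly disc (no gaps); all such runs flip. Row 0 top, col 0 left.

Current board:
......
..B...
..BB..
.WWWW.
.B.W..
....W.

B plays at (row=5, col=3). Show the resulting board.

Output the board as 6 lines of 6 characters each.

Place B at (5,3); scan 8 dirs for brackets.
Dir NW: first cell '.' (not opp) -> no flip
Dir N: opp run (4,3) (3,3) capped by B -> flip
Dir NE: first cell '.' (not opp) -> no flip
Dir W: first cell '.' (not opp) -> no flip
Dir E: opp run (5,4), next='.' -> no flip
Dir SW: edge -> no flip
Dir S: edge -> no flip
Dir SE: edge -> no flip
All flips: (3,3) (4,3)

Answer: ......
..B...
..BB..
.WWBW.
.B.B..
...BW.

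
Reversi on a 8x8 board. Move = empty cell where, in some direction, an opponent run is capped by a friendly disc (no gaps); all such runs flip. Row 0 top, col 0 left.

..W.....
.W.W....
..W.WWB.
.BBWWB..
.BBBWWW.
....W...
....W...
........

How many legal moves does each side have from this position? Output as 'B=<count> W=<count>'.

Answer: B=10 W=9

Derivation:
-- B to move --
(0,0): no bracket -> illegal
(0,1): no bracket -> illegal
(0,3): no bracket -> illegal
(0,4): flips 2 -> legal
(1,0): no bracket -> illegal
(1,2): flips 1 -> legal
(1,4): no bracket -> illegal
(1,5): flips 3 -> legal
(1,6): flips 2 -> legal
(2,0): no bracket -> illegal
(2,1): no bracket -> illegal
(2,3): flips 3 -> legal
(3,6): no bracket -> illegal
(3,7): no bracket -> illegal
(4,7): flips 3 -> legal
(5,3): flips 1 -> legal
(5,5): flips 1 -> legal
(5,6): no bracket -> illegal
(5,7): flips 1 -> legal
(6,3): no bracket -> illegal
(6,5): flips 1 -> legal
(7,3): no bracket -> illegal
(7,4): no bracket -> illegal
(7,5): no bracket -> illegal
B mobility = 10
-- W to move --
(1,5): no bracket -> illegal
(1,6): no bracket -> illegal
(1,7): flips 2 -> legal
(2,0): no bracket -> illegal
(2,1): flips 2 -> legal
(2,3): no bracket -> illegal
(2,7): flips 1 -> legal
(3,0): flips 2 -> legal
(3,6): flips 1 -> legal
(3,7): no bracket -> illegal
(4,0): flips 4 -> legal
(5,0): no bracket -> illegal
(5,1): flips 1 -> legal
(5,2): flips 3 -> legal
(5,3): flips 1 -> legal
W mobility = 9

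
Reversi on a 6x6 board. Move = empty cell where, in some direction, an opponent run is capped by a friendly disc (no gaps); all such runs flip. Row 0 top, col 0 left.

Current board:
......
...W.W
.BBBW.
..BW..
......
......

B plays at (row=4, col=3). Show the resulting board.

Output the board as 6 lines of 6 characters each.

Answer: ......
...W.W
.BBBW.
..BB..
...B..
......

Derivation:
Place B at (4,3); scan 8 dirs for brackets.
Dir NW: first cell 'B' (not opp) -> no flip
Dir N: opp run (3,3) capped by B -> flip
Dir NE: first cell '.' (not opp) -> no flip
Dir W: first cell '.' (not opp) -> no flip
Dir E: first cell '.' (not opp) -> no flip
Dir SW: first cell '.' (not opp) -> no flip
Dir S: first cell '.' (not opp) -> no flip
Dir SE: first cell '.' (not opp) -> no flip
All flips: (3,3)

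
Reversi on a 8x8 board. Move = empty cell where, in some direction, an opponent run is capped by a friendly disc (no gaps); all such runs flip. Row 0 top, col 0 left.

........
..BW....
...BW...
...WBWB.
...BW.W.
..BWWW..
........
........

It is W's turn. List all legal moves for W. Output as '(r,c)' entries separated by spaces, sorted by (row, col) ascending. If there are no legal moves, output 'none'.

(0,1): no bracket -> illegal
(0,2): no bracket -> illegal
(0,3): no bracket -> illegal
(1,1): flips 1 -> legal
(1,4): no bracket -> illegal
(2,1): no bracket -> illegal
(2,2): flips 1 -> legal
(2,5): no bracket -> illegal
(2,6): flips 1 -> legal
(2,7): no bracket -> illegal
(3,2): flips 1 -> legal
(3,7): flips 1 -> legal
(4,1): no bracket -> illegal
(4,2): flips 1 -> legal
(4,5): no bracket -> illegal
(4,7): no bracket -> illegal
(5,1): flips 1 -> legal
(6,1): no bracket -> illegal
(6,2): no bracket -> illegal
(6,3): no bracket -> illegal

Answer: (1,1) (2,2) (2,6) (3,2) (3,7) (4,2) (5,1)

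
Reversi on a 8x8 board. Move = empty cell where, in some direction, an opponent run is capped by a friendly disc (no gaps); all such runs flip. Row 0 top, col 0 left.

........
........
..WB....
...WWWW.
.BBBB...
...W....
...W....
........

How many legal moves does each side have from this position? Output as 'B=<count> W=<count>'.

-- B to move --
(1,1): flips 2 -> legal
(1,2): no bracket -> illegal
(1,3): no bracket -> illegal
(2,1): flips 1 -> legal
(2,4): flips 2 -> legal
(2,5): flips 1 -> legal
(2,6): flips 1 -> legal
(2,7): no bracket -> illegal
(3,1): no bracket -> illegal
(3,2): no bracket -> illegal
(3,7): no bracket -> illegal
(4,5): flips 1 -> legal
(4,6): no bracket -> illegal
(4,7): no bracket -> illegal
(5,2): no bracket -> illegal
(5,4): no bracket -> illegal
(6,2): flips 1 -> legal
(6,4): flips 1 -> legal
(7,2): no bracket -> illegal
(7,3): flips 2 -> legal
(7,4): no bracket -> illegal
B mobility = 9
-- W to move --
(1,2): flips 1 -> legal
(1,3): flips 1 -> legal
(1,4): no bracket -> illegal
(2,4): flips 1 -> legal
(3,0): no bracket -> illegal
(3,1): flips 1 -> legal
(3,2): no bracket -> illegal
(4,0): no bracket -> illegal
(4,5): no bracket -> illegal
(5,0): no bracket -> illegal
(5,1): flips 1 -> legal
(5,2): flips 1 -> legal
(5,4): flips 1 -> legal
(5,5): flips 1 -> legal
W mobility = 8

Answer: B=9 W=8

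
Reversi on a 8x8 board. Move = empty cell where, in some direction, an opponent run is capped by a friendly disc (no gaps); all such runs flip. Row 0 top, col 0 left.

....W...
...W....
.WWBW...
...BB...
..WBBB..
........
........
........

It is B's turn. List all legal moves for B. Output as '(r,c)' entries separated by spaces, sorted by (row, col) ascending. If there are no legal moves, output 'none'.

(0,2): no bracket -> illegal
(0,3): flips 1 -> legal
(0,5): no bracket -> illegal
(1,0): no bracket -> illegal
(1,1): flips 1 -> legal
(1,2): no bracket -> illegal
(1,4): flips 1 -> legal
(1,5): flips 1 -> legal
(2,0): flips 2 -> legal
(2,5): flips 1 -> legal
(3,0): no bracket -> illegal
(3,1): no bracket -> illegal
(3,2): no bracket -> illegal
(3,5): no bracket -> illegal
(4,1): flips 1 -> legal
(5,1): flips 1 -> legal
(5,2): no bracket -> illegal
(5,3): no bracket -> illegal

Answer: (0,3) (1,1) (1,4) (1,5) (2,0) (2,5) (4,1) (5,1)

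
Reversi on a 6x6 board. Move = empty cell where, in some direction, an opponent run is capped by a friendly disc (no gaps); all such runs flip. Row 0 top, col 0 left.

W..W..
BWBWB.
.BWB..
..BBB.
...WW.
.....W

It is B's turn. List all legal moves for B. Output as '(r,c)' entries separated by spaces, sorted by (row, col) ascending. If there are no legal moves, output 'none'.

(0,1): flips 1 -> legal
(0,2): no bracket -> illegal
(0,4): no bracket -> illegal
(2,0): no bracket -> illegal
(2,4): no bracket -> illegal
(3,1): no bracket -> illegal
(3,5): no bracket -> illegal
(4,2): no bracket -> illegal
(4,5): no bracket -> illegal
(5,2): flips 1 -> legal
(5,3): flips 1 -> legal
(5,4): flips 2 -> legal

Answer: (0,1) (5,2) (5,3) (5,4)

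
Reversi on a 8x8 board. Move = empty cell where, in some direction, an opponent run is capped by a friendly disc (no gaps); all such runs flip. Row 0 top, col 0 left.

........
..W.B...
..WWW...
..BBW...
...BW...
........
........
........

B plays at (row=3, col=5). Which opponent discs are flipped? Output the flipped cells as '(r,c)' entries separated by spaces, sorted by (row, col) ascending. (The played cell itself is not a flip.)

Dir NW: opp run (2,4), next='.' -> no flip
Dir N: first cell '.' (not opp) -> no flip
Dir NE: first cell '.' (not opp) -> no flip
Dir W: opp run (3,4) capped by B -> flip
Dir E: first cell '.' (not opp) -> no flip
Dir SW: opp run (4,4), next='.' -> no flip
Dir S: first cell '.' (not opp) -> no flip
Dir SE: first cell '.' (not opp) -> no flip

Answer: (3,4)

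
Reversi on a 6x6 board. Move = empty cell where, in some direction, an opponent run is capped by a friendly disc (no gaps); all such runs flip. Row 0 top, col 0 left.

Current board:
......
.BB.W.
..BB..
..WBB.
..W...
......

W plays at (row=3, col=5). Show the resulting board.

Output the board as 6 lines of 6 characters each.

Place W at (3,5); scan 8 dirs for brackets.
Dir NW: first cell '.' (not opp) -> no flip
Dir N: first cell '.' (not opp) -> no flip
Dir NE: edge -> no flip
Dir W: opp run (3,4) (3,3) capped by W -> flip
Dir E: edge -> no flip
Dir SW: first cell '.' (not opp) -> no flip
Dir S: first cell '.' (not opp) -> no flip
Dir SE: edge -> no flip
All flips: (3,3) (3,4)

Answer: ......
.BB.W.
..BB..
..WWWW
..W...
......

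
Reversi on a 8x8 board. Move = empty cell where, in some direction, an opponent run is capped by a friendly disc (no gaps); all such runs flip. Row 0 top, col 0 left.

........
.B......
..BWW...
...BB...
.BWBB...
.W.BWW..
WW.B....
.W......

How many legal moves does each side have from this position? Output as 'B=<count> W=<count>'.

-- B to move --
(1,2): flips 1 -> legal
(1,3): flips 1 -> legal
(1,4): flips 1 -> legal
(1,5): flips 1 -> legal
(2,5): flips 2 -> legal
(3,1): flips 1 -> legal
(3,2): no bracket -> illegal
(3,5): no bracket -> illegal
(4,0): no bracket -> illegal
(4,5): flips 1 -> legal
(4,6): no bracket -> illegal
(5,0): no bracket -> illegal
(5,2): no bracket -> illegal
(5,6): flips 2 -> legal
(6,2): no bracket -> illegal
(6,4): flips 1 -> legal
(6,5): flips 1 -> legal
(6,6): flips 1 -> legal
(7,0): no bracket -> illegal
(7,2): no bracket -> illegal
B mobility = 11
-- W to move --
(0,0): flips 4 -> legal
(0,1): no bracket -> illegal
(0,2): no bracket -> illegal
(1,0): no bracket -> illegal
(1,2): no bracket -> illegal
(1,3): no bracket -> illegal
(2,0): no bracket -> illegal
(2,1): flips 1 -> legal
(2,5): no bracket -> illegal
(3,0): no bracket -> illegal
(3,1): flips 1 -> legal
(3,2): flips 1 -> legal
(3,5): no bracket -> illegal
(4,0): flips 1 -> legal
(4,5): flips 3 -> legal
(5,0): no bracket -> illegal
(5,2): flips 1 -> legal
(6,2): no bracket -> illegal
(6,4): flips 1 -> legal
(7,2): flips 1 -> legal
(7,3): flips 4 -> legal
(7,4): no bracket -> illegal
W mobility = 10

Answer: B=11 W=10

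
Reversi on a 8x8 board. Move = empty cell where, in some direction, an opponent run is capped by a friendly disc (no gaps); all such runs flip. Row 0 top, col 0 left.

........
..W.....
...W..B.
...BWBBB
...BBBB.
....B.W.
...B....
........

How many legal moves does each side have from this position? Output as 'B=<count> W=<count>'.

-- B to move --
(0,1): flips 3 -> legal
(0,2): no bracket -> illegal
(0,3): no bracket -> illegal
(1,1): no bracket -> illegal
(1,3): flips 1 -> legal
(1,4): no bracket -> illegal
(2,1): no bracket -> illegal
(2,2): no bracket -> illegal
(2,4): flips 1 -> legal
(2,5): flips 1 -> legal
(3,2): no bracket -> illegal
(4,7): no bracket -> illegal
(5,5): no bracket -> illegal
(5,7): no bracket -> illegal
(6,5): no bracket -> illegal
(6,6): flips 1 -> legal
(6,7): flips 1 -> legal
B mobility = 6
-- W to move --
(1,5): no bracket -> illegal
(1,6): flips 3 -> legal
(1,7): no bracket -> illegal
(2,2): no bracket -> illegal
(2,4): no bracket -> illegal
(2,5): no bracket -> illegal
(2,7): no bracket -> illegal
(3,2): flips 1 -> legal
(4,2): no bracket -> illegal
(4,7): no bracket -> illegal
(5,2): flips 1 -> legal
(5,3): flips 2 -> legal
(5,5): no bracket -> illegal
(5,7): no bracket -> illegal
(6,2): no bracket -> illegal
(6,4): flips 2 -> legal
(6,5): no bracket -> illegal
(7,2): no bracket -> illegal
(7,3): no bracket -> illegal
(7,4): no bracket -> illegal
W mobility = 5

Answer: B=6 W=5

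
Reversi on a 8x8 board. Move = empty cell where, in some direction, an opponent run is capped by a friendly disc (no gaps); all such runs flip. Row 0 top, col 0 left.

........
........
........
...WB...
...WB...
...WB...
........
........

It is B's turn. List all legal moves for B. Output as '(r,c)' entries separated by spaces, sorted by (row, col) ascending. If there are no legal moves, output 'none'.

Answer: (2,2) (3,2) (4,2) (5,2) (6,2)

Derivation:
(2,2): flips 1 -> legal
(2,3): no bracket -> illegal
(2,4): no bracket -> illegal
(3,2): flips 2 -> legal
(4,2): flips 1 -> legal
(5,2): flips 2 -> legal
(6,2): flips 1 -> legal
(6,3): no bracket -> illegal
(6,4): no bracket -> illegal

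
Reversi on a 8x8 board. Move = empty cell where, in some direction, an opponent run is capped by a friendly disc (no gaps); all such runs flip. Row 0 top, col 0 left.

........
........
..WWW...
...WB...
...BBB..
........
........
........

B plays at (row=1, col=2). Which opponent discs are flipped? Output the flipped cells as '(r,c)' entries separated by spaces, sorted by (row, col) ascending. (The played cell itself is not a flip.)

Dir NW: first cell '.' (not opp) -> no flip
Dir N: first cell '.' (not opp) -> no flip
Dir NE: first cell '.' (not opp) -> no flip
Dir W: first cell '.' (not opp) -> no flip
Dir E: first cell '.' (not opp) -> no flip
Dir SW: first cell '.' (not opp) -> no flip
Dir S: opp run (2,2), next='.' -> no flip
Dir SE: opp run (2,3) capped by B -> flip

Answer: (2,3)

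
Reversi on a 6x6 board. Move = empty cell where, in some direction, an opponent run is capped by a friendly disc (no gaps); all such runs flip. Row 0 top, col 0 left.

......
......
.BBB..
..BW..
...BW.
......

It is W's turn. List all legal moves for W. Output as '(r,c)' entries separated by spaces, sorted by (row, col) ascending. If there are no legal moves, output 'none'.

(1,0): no bracket -> illegal
(1,1): flips 1 -> legal
(1,2): no bracket -> illegal
(1,3): flips 1 -> legal
(1,4): no bracket -> illegal
(2,0): no bracket -> illegal
(2,4): no bracket -> illegal
(3,0): no bracket -> illegal
(3,1): flips 1 -> legal
(3,4): no bracket -> illegal
(4,1): no bracket -> illegal
(4,2): flips 1 -> legal
(5,2): no bracket -> illegal
(5,3): flips 1 -> legal
(5,4): no bracket -> illegal

Answer: (1,1) (1,3) (3,1) (4,2) (5,3)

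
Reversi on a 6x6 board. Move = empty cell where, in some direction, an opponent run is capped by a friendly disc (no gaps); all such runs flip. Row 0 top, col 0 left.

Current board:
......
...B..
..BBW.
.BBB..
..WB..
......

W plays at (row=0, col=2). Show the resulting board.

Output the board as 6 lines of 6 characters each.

Place W at (0,2); scan 8 dirs for brackets.
Dir NW: edge -> no flip
Dir N: edge -> no flip
Dir NE: edge -> no flip
Dir W: first cell '.' (not opp) -> no flip
Dir E: first cell '.' (not opp) -> no flip
Dir SW: first cell '.' (not opp) -> no flip
Dir S: first cell '.' (not opp) -> no flip
Dir SE: opp run (1,3) capped by W -> flip
All flips: (1,3)

Answer: ..W...
...W..
..BBW.
.BBB..
..WB..
......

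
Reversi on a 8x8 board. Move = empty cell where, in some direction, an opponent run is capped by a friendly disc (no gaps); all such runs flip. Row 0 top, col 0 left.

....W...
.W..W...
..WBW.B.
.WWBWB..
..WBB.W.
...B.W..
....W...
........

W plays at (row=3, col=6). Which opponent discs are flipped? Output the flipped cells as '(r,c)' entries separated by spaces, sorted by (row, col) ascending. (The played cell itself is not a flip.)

Dir NW: first cell '.' (not opp) -> no flip
Dir N: opp run (2,6), next='.' -> no flip
Dir NE: first cell '.' (not opp) -> no flip
Dir W: opp run (3,5) capped by W -> flip
Dir E: first cell '.' (not opp) -> no flip
Dir SW: first cell '.' (not opp) -> no flip
Dir S: first cell 'W' (not opp) -> no flip
Dir SE: first cell '.' (not opp) -> no flip

Answer: (3,5)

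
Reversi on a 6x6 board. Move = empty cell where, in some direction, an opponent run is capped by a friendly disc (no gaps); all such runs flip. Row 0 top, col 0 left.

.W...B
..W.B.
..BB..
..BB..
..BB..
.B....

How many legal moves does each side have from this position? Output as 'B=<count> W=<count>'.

Answer: B=1 W=2

Derivation:
-- B to move --
(0,0): no bracket -> illegal
(0,2): flips 1 -> legal
(0,3): no bracket -> illegal
(1,0): no bracket -> illegal
(1,1): no bracket -> illegal
(1,3): no bracket -> illegal
(2,1): no bracket -> illegal
B mobility = 1
-- W to move --
(0,3): no bracket -> illegal
(0,4): no bracket -> illegal
(1,1): no bracket -> illegal
(1,3): no bracket -> illegal
(1,5): no bracket -> illegal
(2,1): no bracket -> illegal
(2,4): no bracket -> illegal
(2,5): no bracket -> illegal
(3,1): no bracket -> illegal
(3,4): flips 1 -> legal
(4,0): no bracket -> illegal
(4,1): no bracket -> illegal
(4,4): no bracket -> illegal
(5,0): no bracket -> illegal
(5,2): flips 3 -> legal
(5,3): no bracket -> illegal
(5,4): no bracket -> illegal
W mobility = 2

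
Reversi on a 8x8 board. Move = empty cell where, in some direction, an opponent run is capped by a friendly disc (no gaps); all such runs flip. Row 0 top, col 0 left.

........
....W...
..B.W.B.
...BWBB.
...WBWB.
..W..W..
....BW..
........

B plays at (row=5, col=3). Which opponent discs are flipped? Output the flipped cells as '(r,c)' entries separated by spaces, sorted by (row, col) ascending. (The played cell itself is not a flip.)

Dir NW: first cell '.' (not opp) -> no flip
Dir N: opp run (4,3) capped by B -> flip
Dir NE: first cell 'B' (not opp) -> no flip
Dir W: opp run (5,2), next='.' -> no flip
Dir E: first cell '.' (not opp) -> no flip
Dir SW: first cell '.' (not opp) -> no flip
Dir S: first cell '.' (not opp) -> no flip
Dir SE: first cell 'B' (not opp) -> no flip

Answer: (4,3)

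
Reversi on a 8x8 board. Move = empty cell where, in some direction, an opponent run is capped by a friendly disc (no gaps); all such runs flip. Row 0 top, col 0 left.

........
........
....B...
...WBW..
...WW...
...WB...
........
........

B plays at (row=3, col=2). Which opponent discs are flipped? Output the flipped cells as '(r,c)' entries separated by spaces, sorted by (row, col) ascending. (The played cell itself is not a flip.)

Answer: (3,3) (4,3)

Derivation:
Dir NW: first cell '.' (not opp) -> no flip
Dir N: first cell '.' (not opp) -> no flip
Dir NE: first cell '.' (not opp) -> no flip
Dir W: first cell '.' (not opp) -> no flip
Dir E: opp run (3,3) capped by B -> flip
Dir SW: first cell '.' (not opp) -> no flip
Dir S: first cell '.' (not opp) -> no flip
Dir SE: opp run (4,3) capped by B -> flip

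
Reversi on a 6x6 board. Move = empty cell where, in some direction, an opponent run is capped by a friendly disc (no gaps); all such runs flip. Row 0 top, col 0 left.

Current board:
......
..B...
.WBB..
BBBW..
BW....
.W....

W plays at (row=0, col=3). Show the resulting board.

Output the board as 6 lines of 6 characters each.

Answer: ...W..
..W...
.WBB..
BBBW..
BW....
.W....

Derivation:
Place W at (0,3); scan 8 dirs for brackets.
Dir NW: edge -> no flip
Dir N: edge -> no flip
Dir NE: edge -> no flip
Dir W: first cell '.' (not opp) -> no flip
Dir E: first cell '.' (not opp) -> no flip
Dir SW: opp run (1,2) capped by W -> flip
Dir S: first cell '.' (not opp) -> no flip
Dir SE: first cell '.' (not opp) -> no flip
All flips: (1,2)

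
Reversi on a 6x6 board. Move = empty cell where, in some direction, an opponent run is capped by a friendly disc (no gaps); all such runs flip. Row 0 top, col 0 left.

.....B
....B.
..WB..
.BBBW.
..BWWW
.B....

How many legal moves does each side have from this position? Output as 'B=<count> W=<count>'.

Answer: B=8 W=8

Derivation:
-- B to move --
(1,1): flips 1 -> legal
(1,2): flips 1 -> legal
(1,3): flips 1 -> legal
(2,1): flips 1 -> legal
(2,4): no bracket -> illegal
(2,5): no bracket -> illegal
(3,5): flips 1 -> legal
(5,2): no bracket -> illegal
(5,3): flips 1 -> legal
(5,4): flips 1 -> legal
(5,5): flips 1 -> legal
B mobility = 8
-- W to move --
(0,3): no bracket -> illegal
(0,4): no bracket -> illegal
(1,2): flips 1 -> legal
(1,3): flips 2 -> legal
(1,5): no bracket -> illegal
(2,0): no bracket -> illegal
(2,1): flips 1 -> legal
(2,4): flips 1 -> legal
(2,5): no bracket -> illegal
(3,0): flips 3 -> legal
(4,0): flips 1 -> legal
(4,1): flips 1 -> legal
(5,0): no bracket -> illegal
(5,2): flips 2 -> legal
(5,3): no bracket -> illegal
W mobility = 8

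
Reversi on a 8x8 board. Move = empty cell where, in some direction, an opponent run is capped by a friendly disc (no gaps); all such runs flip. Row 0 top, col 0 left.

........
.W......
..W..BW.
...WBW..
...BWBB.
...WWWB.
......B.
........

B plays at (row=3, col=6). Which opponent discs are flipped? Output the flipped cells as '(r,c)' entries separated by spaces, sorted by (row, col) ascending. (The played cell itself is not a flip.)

Dir NW: first cell 'B' (not opp) -> no flip
Dir N: opp run (2,6), next='.' -> no flip
Dir NE: first cell '.' (not opp) -> no flip
Dir W: opp run (3,5) capped by B -> flip
Dir E: first cell '.' (not opp) -> no flip
Dir SW: first cell 'B' (not opp) -> no flip
Dir S: first cell 'B' (not opp) -> no flip
Dir SE: first cell '.' (not opp) -> no flip

Answer: (3,5)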